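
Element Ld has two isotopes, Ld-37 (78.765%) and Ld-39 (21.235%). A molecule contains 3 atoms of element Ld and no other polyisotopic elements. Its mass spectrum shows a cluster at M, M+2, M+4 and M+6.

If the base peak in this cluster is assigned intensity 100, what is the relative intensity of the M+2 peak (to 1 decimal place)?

80.9

Term probabilities: M 0.4887, M+2 0.3952, M+4 0.1066, M+6 0.0096. Base peak = M.
P(M) = C(3,0) × 0.78765^3 × 0.21235^0 = 1 × 0.48865217 × 1.0000 = 0.488652 (base)
P(M+2) = C(3,1) × 0.78765^2 × 0.21235^1 = 3 × 0.62039252 × 0.21235 = 0.395221
Relative intensity = 0.395221 / 0.488652 × 100 = 80.9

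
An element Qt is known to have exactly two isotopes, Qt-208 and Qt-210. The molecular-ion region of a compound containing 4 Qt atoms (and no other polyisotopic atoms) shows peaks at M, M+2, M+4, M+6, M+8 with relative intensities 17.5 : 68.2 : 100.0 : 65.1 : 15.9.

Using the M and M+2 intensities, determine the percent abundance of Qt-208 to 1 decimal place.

50.7%

Let p = fractional abundance of Qt-208. I(M+2)/I(M) = [C(4,1)·p^3·(1−p)] / p^4 = 4·(1−p)/p = 68.2/17.5 = 3.8971
(1−p)/p = 3.8971/4 = 0.9743  ⇒  p = 1/(1 + 0.9743) = 0.5065
Qt-208: 50.7%, Qt-210: 49.3%.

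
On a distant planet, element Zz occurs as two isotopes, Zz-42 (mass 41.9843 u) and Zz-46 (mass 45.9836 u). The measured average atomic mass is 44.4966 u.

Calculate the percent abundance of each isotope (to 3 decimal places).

With x = fraction of Zz-42 (so Zz-46 is 1 − x):
41.9843·x + 45.9836·(1 − x) = 44.4966
(41.9843 − 45.9836)·x = 44.4966 − 45.9836
x = -1.4870 / -3.9993 = 0.37182 → 37.182% Zz-42, 62.818% Zz-46.

Zz-42: 37.182%, Zz-46: 62.818%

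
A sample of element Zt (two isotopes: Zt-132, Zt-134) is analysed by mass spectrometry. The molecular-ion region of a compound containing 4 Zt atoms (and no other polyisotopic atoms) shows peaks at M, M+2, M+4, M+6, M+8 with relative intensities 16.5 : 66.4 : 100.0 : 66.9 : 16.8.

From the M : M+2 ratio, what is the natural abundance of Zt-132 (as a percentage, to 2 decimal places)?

If p is the fraction of Zt that is Zt-132, then I(M+2)/I(M) = [C(4,1)·p^3·(1−p)] / p^4 = 4·(1−p)/p = 66.4/16.5 = 4.0242
(1−p)/p = 4.0242/4 = 1.0061  ⇒  p = 1/(1 + 1.0061) = 0.4985
Zt-132: 49.85%, Zt-134: 50.15%.

49.85%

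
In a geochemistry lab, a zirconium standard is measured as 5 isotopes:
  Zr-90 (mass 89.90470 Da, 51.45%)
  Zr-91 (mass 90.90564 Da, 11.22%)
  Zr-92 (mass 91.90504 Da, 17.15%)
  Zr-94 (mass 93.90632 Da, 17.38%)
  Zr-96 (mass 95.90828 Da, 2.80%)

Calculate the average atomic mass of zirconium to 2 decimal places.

91.22 Da

The abundance-weighted mean is 0.5145 × 89.90470 + 0.1122 × 90.90564 + 0.1715 × 91.90504 + 0.1738 × 93.90632 + 0.0280 × 95.90828
= 46.255968 + 10.199613 + 15.761714 + 16.320918 + 2.685432 = 91.223645 Da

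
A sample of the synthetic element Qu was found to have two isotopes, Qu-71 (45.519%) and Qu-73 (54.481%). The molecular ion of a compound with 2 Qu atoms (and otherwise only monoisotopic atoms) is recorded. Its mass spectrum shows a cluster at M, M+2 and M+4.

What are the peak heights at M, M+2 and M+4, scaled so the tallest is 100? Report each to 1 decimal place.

41.8 : 100.0 : 59.8

Expanding (0.45519 + 0.54481)^2:
P(M) = 0.45519^2 = 0.207198
P(M+2) = 2 × 0.45519^1 × 0.54481^1 = 0.495984
P(M+4) = 0.54481^2 = 0.296818
The M+2 peak is largest (0.495984); scaling to 100 gives 41.8 : 100.0 : 59.8.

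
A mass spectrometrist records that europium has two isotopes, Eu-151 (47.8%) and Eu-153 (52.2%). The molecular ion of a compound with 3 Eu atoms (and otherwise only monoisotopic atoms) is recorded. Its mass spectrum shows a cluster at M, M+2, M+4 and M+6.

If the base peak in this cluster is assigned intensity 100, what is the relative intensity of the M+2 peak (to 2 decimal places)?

91.57

Binomial terms of (0.478 + 0.522)^3: M 0.1092, M+2 0.3578, M+4 0.3907, M+6 0.1422 → M+4 is the base peak.
P(M+4) = C(3,2) × 0.478^1 × 0.522^2 = 3 × 0.4780 × 0.272484 = 0.390742 (base)
P(M+2) = C(3,1) × 0.478^2 × 0.522^1 = 3 × 0.228484 × 0.5220 = 0.357806
Relative intensity = 0.357806 / 0.390742 × 100 = 91.57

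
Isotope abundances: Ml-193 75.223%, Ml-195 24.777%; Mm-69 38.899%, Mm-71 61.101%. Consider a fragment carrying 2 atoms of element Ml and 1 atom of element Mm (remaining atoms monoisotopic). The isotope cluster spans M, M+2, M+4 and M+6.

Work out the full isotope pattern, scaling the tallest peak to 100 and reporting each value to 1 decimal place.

44.9 : 100.0 : 51.3 : 7.6

Element Ml pattern (n=2): 0.56584997 : 0.37276005 : 0.06138997
Element Mm pattern (n=1): 0.38899 : 0.61101
Convolve the two distributions (both contribute in 2-u steps):
  M: 0.56584997×0.38899 = 0.220110
  M+2: 0.56584997×0.61101 + 0.37276005×0.38899 = 0.490740
  M+4: 0.37276005×0.61101 + 0.06138997×0.38899 = 0.251640
  M+6: 0.06138997×0.61101 = 0.037510
Scale to base peak (0.490740) = 100: 44.9 : 100.0 : 51.3 : 7.6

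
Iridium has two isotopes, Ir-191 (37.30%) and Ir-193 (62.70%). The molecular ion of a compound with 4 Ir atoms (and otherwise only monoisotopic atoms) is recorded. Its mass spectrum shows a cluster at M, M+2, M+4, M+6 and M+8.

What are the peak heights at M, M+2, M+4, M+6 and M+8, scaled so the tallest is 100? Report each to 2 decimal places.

The 4 Ir atoms are independent, so intensities follow the terms of (0.3730 + 0.6270)^4.
P(M) = 0.3730^4 = 0.019357
P(M+2) = 4 × 0.3730^3 × 0.6270^1 = 0.130153
P(M+4) = 6 × 0.3730^2 × 0.6270^2 = 0.328174
P(M+6) = 4 × 0.3730^1 × 0.6270^3 = 0.367766
P(M+8) = 0.6270^4 = 0.154550
The M+6 peak is largest (0.367766); scaling to 100 gives 5.26 : 35.39 : 89.23 : 100.00 : 42.02.

5.26 : 35.39 : 89.23 : 100.00 : 42.02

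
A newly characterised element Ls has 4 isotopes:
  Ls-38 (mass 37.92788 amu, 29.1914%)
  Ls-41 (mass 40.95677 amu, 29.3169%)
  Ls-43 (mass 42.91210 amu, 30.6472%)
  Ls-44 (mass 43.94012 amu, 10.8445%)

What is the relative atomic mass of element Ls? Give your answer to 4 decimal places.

Average mass = Σ (abundance × isotope mass) = 0.291914 × 37.92788 + 0.293169 × 40.95677 + 0.306472 × 42.91210 + 0.108445 × 43.94012
= 11.071679 + 12.007255 + 13.151357 + 4.765086 = 40.995377 amu

40.9954 amu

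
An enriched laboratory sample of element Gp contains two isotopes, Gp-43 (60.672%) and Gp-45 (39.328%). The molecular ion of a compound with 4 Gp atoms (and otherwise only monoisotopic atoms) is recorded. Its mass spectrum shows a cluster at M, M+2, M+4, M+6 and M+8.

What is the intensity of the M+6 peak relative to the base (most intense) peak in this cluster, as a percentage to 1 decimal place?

Term probabilities: M 0.1355, M+2 0.3513, M+4 0.3416, M+6 0.1476, M+8 0.0239. Base peak = M+2.
P(M+2) = C(4,1) × 0.60672^3 × 0.39328^1 = 4 × 0.22333919 × 0.39328 = 0.351339 (base)
P(M+6) = C(4,3) × 0.60672^1 × 0.39328^3 = 4 × 0.60672 × 0.06082829 = 0.147623
Relative intensity = 0.147623 / 0.351339 × 100 = 42.0

42.0%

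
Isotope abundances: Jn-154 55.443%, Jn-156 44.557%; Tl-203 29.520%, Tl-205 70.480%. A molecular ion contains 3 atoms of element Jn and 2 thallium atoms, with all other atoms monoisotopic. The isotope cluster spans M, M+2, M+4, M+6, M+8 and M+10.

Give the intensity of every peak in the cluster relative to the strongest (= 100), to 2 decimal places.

Element Jn pattern (n=3): 0.17042769 : 0.4108948 : 0.33021733 : 0.08846018
Thallium pattern (n=2): 0.08714304 : 0.41611392 : 0.49674304
Convolve the two distributions (both contribute in 2-u steps):
  M: 0.17042769×0.08714304 = 0.014852
  M+2: 0.17042769×0.41611392 + 0.4108948×0.08714304 = 0.106724
  M+4: 0.17042769×0.49674304 + 0.4108948×0.41611392 + 0.33021733×0.08714304 = 0.284414
  M+6: 0.4108948×0.49674304 + 0.33021733×0.41611392 + 0.08846018×0.08714304 = 0.349226
  M+8: 0.33021733×0.49674304 + 0.08846018×0.41611392 = 0.200843
  M+10: 0.08846018×0.49674304 = 0.043942
Scale to base peak (0.349226) = 100: 4.25 : 30.56 : 81.44 : 100.00 : 57.51 : 12.58

4.25 : 30.56 : 81.44 : 100.00 : 57.51 : 12.58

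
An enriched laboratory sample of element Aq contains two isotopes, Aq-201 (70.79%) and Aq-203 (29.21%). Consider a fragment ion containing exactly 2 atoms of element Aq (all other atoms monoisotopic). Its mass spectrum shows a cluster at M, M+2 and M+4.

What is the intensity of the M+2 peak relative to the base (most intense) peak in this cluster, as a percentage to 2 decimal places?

(0.7079 + 0.2921)^2 gives M 0.5011, M+2 0.4136, M+4 0.0853; the largest is M.
P(M) = C(2,0) × 0.7079^2 × 0.2921^0 = 1 × 0.50112241 × 1.0000 = 0.501122 (base)
P(M+2) = C(2,1) × 0.7079^1 × 0.2921^1 = 2 × 0.7079 × 0.2921 = 0.413555
Relative intensity = 0.413555 / 0.501122 × 100 = 82.53

82.53%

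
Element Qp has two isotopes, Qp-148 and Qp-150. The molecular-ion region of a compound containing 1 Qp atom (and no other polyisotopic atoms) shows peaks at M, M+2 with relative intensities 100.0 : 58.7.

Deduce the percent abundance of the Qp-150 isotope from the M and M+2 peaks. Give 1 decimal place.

Let p = fractional abundance of Qp-148. I(M+2)/I(M) = [C(1,1)·p^0·(1−p)] / p^1 = 1·(1−p)/p = 58.7/100.0 = 0.5870
(1−p)/p = 0.5870/1 = 0.5870  ⇒  p = 1/(1 + 0.5870) = 0.6301
Qp-148: 63.0%, Qp-150: 37.0%.

37.0%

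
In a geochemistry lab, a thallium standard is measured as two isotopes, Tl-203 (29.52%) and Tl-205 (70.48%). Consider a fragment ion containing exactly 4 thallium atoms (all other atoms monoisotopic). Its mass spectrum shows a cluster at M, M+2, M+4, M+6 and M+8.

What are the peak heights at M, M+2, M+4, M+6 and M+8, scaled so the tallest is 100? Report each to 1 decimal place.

1.8 : 17.5 : 62.8 : 100.0 : 59.7

Each Tl atom is independently Tl-203 (p = 0.2952) or Tl-205 (q = 0.7048); the cluster is the binomial expansion (p + q)^4.
P(M) = 0.2952^4 = 0.007594
P(M+2) = 4 × 0.2952^3 × 0.7048^1 = 0.072523
P(M+4) = 6 × 0.2952^2 × 0.7048^2 = 0.259726
P(M+6) = 4 × 0.2952^1 × 0.7048^3 = 0.413403
P(M+8) = 0.7048^4 = 0.246754
The M+6 peak is largest (0.413403); scaling to 100 gives 1.8 : 17.5 : 62.8 : 100.0 : 59.7.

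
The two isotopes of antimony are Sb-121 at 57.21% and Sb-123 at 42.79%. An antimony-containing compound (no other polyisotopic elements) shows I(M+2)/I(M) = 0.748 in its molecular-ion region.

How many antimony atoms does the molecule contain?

1

With n Sb atoms, P(M+2)/P(M) = C(n,1)·p^(n−1)q / p^n = n·q/p = n · 0.4279/0.5721.
n = 0.748 × 0.5721/0.4279 = 1.00 ≈ 1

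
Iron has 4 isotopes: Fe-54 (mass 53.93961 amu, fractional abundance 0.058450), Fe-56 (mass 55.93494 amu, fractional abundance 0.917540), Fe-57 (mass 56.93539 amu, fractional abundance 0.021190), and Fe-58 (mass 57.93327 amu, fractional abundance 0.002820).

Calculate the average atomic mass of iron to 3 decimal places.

55.845 amu

Weight each isotope mass by its fractional abundance: 0.058450 × 53.93961 + 0.917540 × 55.93494 + 0.021190 × 56.93539 + 0.002820 × 57.93327
= 3.152770 + 51.322545 + 1.206461 + 0.163372 = 55.845148 amu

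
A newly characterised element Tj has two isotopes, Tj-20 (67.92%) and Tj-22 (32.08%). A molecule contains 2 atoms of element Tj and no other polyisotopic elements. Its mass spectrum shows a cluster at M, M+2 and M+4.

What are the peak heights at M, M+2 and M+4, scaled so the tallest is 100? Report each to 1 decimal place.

Each Tj atom is independently Tj-20 (p = 0.6792) or Tj-22 (q = 0.3208); the cluster is the binomial expansion (p + q)^2.
P(M) = 0.6792^2 = 0.461313
P(M+2) = 2 × 0.6792^1 × 0.3208^1 = 0.435775
P(M+4) = 0.3208^2 = 0.102913
The M peak is largest (0.461313); scaling to 100 gives 100.0 : 94.5 : 22.3.

100.0 : 94.5 : 22.3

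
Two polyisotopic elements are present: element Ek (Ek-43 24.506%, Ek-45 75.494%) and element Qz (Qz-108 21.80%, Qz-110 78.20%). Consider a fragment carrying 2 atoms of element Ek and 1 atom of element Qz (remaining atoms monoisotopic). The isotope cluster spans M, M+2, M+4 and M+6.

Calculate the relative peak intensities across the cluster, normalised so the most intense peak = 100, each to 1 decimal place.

2.9 : 28.6 : 92.8 : 100.0

Element Ek pattern (n=2): 0.0600544 : 0.37001119 : 0.5699344
Element Qz pattern (n=1): 0.2180 : 0.7820
Convolve the two distributions (both contribute in 2-u steps):
  M: 0.0600544×0.2180 = 0.013092
  M+2: 0.0600544×0.7820 + 0.37001119×0.2180 = 0.127625
  M+4: 0.37001119×0.7820 + 0.5699344×0.2180 = 0.413594
  M+6: 0.5699344×0.7820 = 0.445689
Scale to base peak (0.445689) = 100: 2.9 : 28.6 : 92.8 : 100.0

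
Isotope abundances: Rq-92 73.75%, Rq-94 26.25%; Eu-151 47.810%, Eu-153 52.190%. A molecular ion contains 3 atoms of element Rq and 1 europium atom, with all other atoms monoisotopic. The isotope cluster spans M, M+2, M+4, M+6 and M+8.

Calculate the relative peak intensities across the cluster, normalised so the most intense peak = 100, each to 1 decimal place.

Element Rq pattern (n=3): 0.40113086 : 0.42832617 : 0.15245508 : 0.01808789
Europium pattern (n=1): 0.4781 : 0.5219
Convolve the two distributions (both contribute in 2-u steps):
  M: 0.40113086×0.4781 = 0.191781
  M+2: 0.40113086×0.5219 + 0.42832617×0.4781 = 0.414133
  M+4: 0.42832617×0.5219 + 0.15245508×0.4781 = 0.296432
  M+6: 0.15245508×0.5219 + 0.01808789×0.4781 = 0.088214
  M+8: 0.01808789×0.5219 = 0.009440
Scale to base peak (0.414133) = 100: 46.3 : 100.0 : 71.6 : 21.3 : 2.3

46.3 : 100.0 : 71.6 : 21.3 : 2.3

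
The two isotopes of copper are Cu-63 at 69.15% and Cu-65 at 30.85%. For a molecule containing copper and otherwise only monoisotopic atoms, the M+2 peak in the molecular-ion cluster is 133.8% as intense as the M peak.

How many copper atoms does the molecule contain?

3

For n independent Cu atoms, I(M+2)/I(M) = n · (abundance Cu-65) / (abundance Cu-63) = n · 0.3085/0.6915.
n = 1.338 × 0.6915/0.3085 = 3.00 ≈ 3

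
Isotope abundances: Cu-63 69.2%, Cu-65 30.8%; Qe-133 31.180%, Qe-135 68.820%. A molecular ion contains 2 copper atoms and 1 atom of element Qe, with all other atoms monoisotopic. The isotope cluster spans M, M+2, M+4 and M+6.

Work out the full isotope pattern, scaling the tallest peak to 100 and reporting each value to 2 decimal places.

Copper pattern (n=2): 0.478864 : 0.426272 : 0.094864
Element Qe pattern (n=1): 0.3118 : 0.6882
Convolve the two distributions (both contribute in 2-u steps):
  M: 0.478864×0.3118 = 0.149310
  M+2: 0.478864×0.6882 + 0.426272×0.3118 = 0.462466
  M+4: 0.426272×0.6882 + 0.094864×0.3118 = 0.322939
  M+6: 0.094864×0.6882 = 0.065285
Scale to base peak (0.462466) = 100: 32.29 : 100.00 : 69.83 : 14.12

32.29 : 100.00 : 69.83 : 14.12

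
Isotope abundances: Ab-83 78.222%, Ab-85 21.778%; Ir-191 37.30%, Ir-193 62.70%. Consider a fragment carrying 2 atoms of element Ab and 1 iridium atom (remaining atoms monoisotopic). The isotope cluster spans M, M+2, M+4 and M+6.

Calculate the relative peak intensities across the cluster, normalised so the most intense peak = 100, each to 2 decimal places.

44.69 : 100.00 : 45.29 : 5.82

Element Ab pattern (n=2): 0.61186813 : 0.34070374 : 0.04742813
Iridium pattern (n=1): 0.3730 : 0.6270
Convolve the two distributions (both contribute in 2-u steps):
  M: 0.61186813×0.3730 = 0.228227
  M+2: 0.61186813×0.6270 + 0.34070374×0.3730 = 0.510724
  M+4: 0.34070374×0.6270 + 0.04742813×0.3730 = 0.231312
  M+6: 0.04742813×0.6270 = 0.029737
Scale to base peak (0.510724) = 100: 44.69 : 100.00 : 45.29 : 5.82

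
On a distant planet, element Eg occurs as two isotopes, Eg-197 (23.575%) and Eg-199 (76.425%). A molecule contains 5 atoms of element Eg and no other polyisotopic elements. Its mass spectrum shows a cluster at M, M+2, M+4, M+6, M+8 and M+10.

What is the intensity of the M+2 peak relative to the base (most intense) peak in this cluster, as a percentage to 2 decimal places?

2.94%

(0.23575 + 0.76425)^5 gives M 0.0007, M+2 0.0118, M+4 0.0765, M+6 0.2481, M+8 0.4021, M+10 0.2607; the largest is M+8.
P(M+8) = C(5,4) × 0.23575^1 × 0.76425^4 = 5 × 0.23575 × 0.34114718 = 0.402127 (base)
P(M+2) = C(5,1) × 0.23575^4 × 0.76425^1 = 5 × 0.00308892 × 0.76425 = 0.011804
Relative intensity = 0.011804 / 0.402127 × 100 = 2.94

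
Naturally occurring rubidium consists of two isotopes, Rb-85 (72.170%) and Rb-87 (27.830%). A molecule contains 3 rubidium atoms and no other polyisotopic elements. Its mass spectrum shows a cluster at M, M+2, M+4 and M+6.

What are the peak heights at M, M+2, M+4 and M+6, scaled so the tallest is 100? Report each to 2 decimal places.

The 3 Rb atoms are independent, so intensities follow the terms of (0.72170 + 0.27830)^3.
P(M) = 0.72170^3 = 0.375898
P(M+2) = 3 × 0.72170^2 × 0.27830^1 = 0.434858
P(M+4) = 3 × 0.72170^1 × 0.27830^2 = 0.167689
P(M+6) = 0.27830^3 = 0.021555
The M+2 peak is largest (0.434858); scaling to 100 gives 86.44 : 100.00 : 38.56 : 4.96.

86.44 : 100.00 : 38.56 : 4.96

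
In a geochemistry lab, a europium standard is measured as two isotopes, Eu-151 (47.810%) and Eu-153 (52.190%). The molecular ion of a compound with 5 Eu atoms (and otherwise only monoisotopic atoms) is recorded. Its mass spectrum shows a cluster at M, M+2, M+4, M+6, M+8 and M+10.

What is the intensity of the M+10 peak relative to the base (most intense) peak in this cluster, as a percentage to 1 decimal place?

(0.47810 + 0.52190)^5 gives M 0.0250, M+2 0.1363, M+4 0.2977, M+6 0.3249, M+8 0.1774, M+10 0.0387; the largest is M+6.
P(M+6) = C(5,3) × 0.47810^2 × 0.52190^3 = 10 × 0.22857961 × 0.14215492 = 0.324937 (base)
P(M+10) = C(5,5) × 0.47810^0 × 0.52190^5 = 1 × 1.0000 × 0.0387201 = 0.038720
Relative intensity = 0.038720 / 0.324937 × 100 = 11.9

11.9%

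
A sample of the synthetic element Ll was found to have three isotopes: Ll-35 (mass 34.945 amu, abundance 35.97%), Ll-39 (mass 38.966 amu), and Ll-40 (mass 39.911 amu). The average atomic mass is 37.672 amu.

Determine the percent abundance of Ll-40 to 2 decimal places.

The remaining 64.03% is split between Ll-39 (fraction x) and Ll-40 (fraction 0.6403 − x).
Substituting: 38.966x + 39.911(0.6403 − x) = 25.1022835
(38.966 − 39.911)x = -0.4527298  ⇒  x = 0.47908, y = 0.16122
Ll-39: 47.91%, Ll-40: 16.12%.

16.12%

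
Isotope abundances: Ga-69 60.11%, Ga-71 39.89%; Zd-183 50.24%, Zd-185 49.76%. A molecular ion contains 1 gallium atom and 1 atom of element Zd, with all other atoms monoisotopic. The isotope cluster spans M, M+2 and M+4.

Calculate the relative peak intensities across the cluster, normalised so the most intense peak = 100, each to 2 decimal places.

Gallium pattern (n=1): 0.6011 : 0.3989
Element Zd pattern (n=1): 0.5024 : 0.4976
Convolve the two distributions (both contribute in 2-u steps):
  M: 0.6011×0.5024 = 0.301993
  M+2: 0.6011×0.4976 + 0.3989×0.5024 = 0.499515
  M+4: 0.3989×0.4976 = 0.198493
Scale to base peak (0.499515) = 100: 60.46 : 100.00 : 39.74

60.46 : 100.00 : 39.74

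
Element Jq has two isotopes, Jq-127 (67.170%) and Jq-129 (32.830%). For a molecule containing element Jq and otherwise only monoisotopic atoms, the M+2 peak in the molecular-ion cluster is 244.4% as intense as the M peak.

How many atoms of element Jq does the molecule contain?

With n Jq atoms, P(M+2)/P(M) = C(n,1)·p^(n−1)q / p^n = n·q/p = n · 0.32830/0.67170.
n = 2.444 × 0.67170/0.32830 = 5.00 ≈ 5

5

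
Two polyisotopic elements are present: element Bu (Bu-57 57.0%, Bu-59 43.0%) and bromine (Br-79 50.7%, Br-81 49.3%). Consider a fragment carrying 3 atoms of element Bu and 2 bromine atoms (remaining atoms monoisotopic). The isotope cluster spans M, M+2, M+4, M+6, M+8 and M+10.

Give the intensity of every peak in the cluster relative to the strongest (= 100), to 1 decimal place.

14.2 : 59.7 : 100.0 : 83.5 : 34.7 : 5.8

Element Bu pattern (n=3): 0.185193 : 0.419121 : 0.316179 : 0.079507
Bromine pattern (n=2): 0.257049 : 0.499902 : 0.243049
Convolve the two distributions (both contribute in 2-u steps):
  M: 0.185193×0.257049 = 0.047604
  M+2: 0.185193×0.499902 + 0.419121×0.257049 = 0.200313
  M+4: 0.185193×0.243049 + 0.419121×0.499902 + 0.316179×0.257049 = 0.335804
  M+6: 0.419121×0.243049 + 0.316179×0.499902 + 0.079507×0.257049 = 0.280363
  M+8: 0.316179×0.243049 + 0.079507×0.499902 = 0.116593
  M+10: 0.079507×0.243049 = 0.019324
Scale to base peak (0.335804) = 100: 14.2 : 59.7 : 100.0 : 83.5 : 34.7 : 5.8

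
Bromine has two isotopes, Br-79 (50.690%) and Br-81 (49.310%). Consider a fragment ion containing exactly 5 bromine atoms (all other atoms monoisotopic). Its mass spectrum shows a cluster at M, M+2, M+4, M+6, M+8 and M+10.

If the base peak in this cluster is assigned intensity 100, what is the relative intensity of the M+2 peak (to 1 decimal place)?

51.4

(0.50690 + 0.49310)^5 gives M 0.0335, M+2 0.1628, M+4 0.3167, M+6 0.3081, M+8 0.1498, M+10 0.0292; the largest is M+4.
P(M+4) = C(5,2) × 0.50690^3 × 0.49310^2 = 10 × 0.13024674 × 0.24314761 = 0.316692 (base)
P(M+2) = C(5,1) × 0.50690^4 × 0.49310^1 = 5 × 0.06602207 × 0.4931 = 0.162777
Relative intensity = 0.162777 / 0.316692 × 100 = 51.4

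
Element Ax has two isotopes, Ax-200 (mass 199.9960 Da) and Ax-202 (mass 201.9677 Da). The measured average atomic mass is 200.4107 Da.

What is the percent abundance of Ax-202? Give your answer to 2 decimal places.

Writing the weighted mean with unknown fraction x of Ax-200:
199.9960·x + 201.9677·(1 − x) = 200.4107
(199.9960 − 201.9677)·x = 200.4107 − 201.9677
x = -1.5570 / -1.9717 = 0.78967 → 78.97% Ax-200, 21.03% Ax-202.

21.03%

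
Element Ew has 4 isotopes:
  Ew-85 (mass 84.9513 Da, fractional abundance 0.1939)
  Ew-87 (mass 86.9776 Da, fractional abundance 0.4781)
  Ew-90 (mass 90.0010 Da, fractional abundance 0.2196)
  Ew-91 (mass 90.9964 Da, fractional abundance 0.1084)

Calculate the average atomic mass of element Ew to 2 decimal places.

87.68 Da

Average mass = Σ (abundance × isotope mass) = 0.1939 × 84.9513 + 0.4781 × 86.9776 + 0.2196 × 90.0010 + 0.1084 × 90.9964
= 16.47206 + 41.58399 + 19.76422 + 9.86401 = 87.68428 Da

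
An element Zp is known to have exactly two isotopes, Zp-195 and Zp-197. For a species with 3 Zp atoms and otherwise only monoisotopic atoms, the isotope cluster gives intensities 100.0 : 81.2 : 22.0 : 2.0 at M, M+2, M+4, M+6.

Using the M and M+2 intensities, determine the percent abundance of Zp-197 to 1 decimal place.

21.3%

If p is the fraction of Zp that is Zp-195, then I(M+2)/I(M) = [C(3,1)·p^2·(1−p)] / p^3 = 3·(1−p)/p = 81.2/100.0 = 0.8120
(1−p)/p = 0.8120/3 = 0.2707  ⇒  p = 1/(1 + 0.2707) = 0.7870
Zp-195: 78.7%, Zp-197: 21.3%.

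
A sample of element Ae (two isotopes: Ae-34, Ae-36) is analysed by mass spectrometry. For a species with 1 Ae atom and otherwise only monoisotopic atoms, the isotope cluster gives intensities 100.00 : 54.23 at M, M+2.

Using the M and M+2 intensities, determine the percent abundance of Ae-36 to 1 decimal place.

35.2%

Let p = fractional abundance of Ae-34. I(M+2)/I(M) = [C(1,1)·p^0·(1−p)] / p^1 = 1·(1−p)/p = 54.23/100.00 = 0.5423
(1−p)/p = 0.5423/1 = 0.5423  ⇒  p = 1/(1 + 0.5423) = 0.6484
Ae-34: 64.8%, Ae-36: 35.2%.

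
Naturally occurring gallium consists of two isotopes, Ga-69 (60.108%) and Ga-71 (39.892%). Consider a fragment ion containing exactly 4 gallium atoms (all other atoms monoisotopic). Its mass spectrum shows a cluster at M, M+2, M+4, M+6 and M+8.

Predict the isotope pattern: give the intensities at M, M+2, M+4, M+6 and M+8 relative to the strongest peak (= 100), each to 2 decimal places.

Expanding (0.60108 + 0.39892)^4:
P(M) = 0.60108^4 = 0.130536
P(M+2) = 4 × 0.60108^3 × 0.39892^1 = 0.346531
P(M+4) = 6 × 0.60108^2 × 0.39892^2 = 0.344975
P(M+6) = 4 × 0.60108^1 × 0.39892^3 = 0.152633
P(M+8) = 0.39892^4 = 0.025325
The M+2 peak is largest (0.346531); scaling to 100 gives 37.67 : 100.00 : 99.55 : 44.05 : 7.31.

37.67 : 100.00 : 99.55 : 44.05 : 7.31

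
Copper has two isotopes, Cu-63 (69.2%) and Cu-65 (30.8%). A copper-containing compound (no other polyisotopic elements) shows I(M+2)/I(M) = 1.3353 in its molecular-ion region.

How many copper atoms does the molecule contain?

The M+2/M ratio from n Cu atoms is n · q/p = n · 0.308/0.692.
n = 1.3353 × 0.692/0.308 = 3.00 ≈ 3

3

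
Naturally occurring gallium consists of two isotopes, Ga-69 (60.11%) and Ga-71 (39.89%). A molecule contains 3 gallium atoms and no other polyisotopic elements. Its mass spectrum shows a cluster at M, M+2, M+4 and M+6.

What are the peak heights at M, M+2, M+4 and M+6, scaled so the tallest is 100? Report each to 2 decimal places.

Expanding (0.6011 + 0.3989)^3:
P(M) = 0.6011^3 = 0.217190
P(M+2) = 3 × 0.6011^2 × 0.3989^1 = 0.432393
P(M+4) = 3 × 0.6011^1 × 0.3989^2 = 0.286943
P(M+6) = 0.3989^3 = 0.063473
The M+2 peak is largest (0.432393); scaling to 100 gives 50.23 : 100.00 : 66.36 : 14.68.

50.23 : 100.00 : 66.36 : 14.68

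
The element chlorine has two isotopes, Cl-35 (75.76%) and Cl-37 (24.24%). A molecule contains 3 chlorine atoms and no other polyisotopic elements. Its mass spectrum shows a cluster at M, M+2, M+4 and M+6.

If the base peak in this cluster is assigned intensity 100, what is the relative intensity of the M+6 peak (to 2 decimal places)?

3.28

(0.7576 + 0.2424)^3 gives M 0.4348, M+2 0.4174, M+4 0.1335, M+6 0.0142; the largest is M.
P(M) = C(3,0) × 0.7576^3 × 0.2424^0 = 1 × 0.4348304 × 1.0000 = 0.434830 (base)
P(M+6) = C(3,3) × 0.7576^0 × 0.2424^3 = 1 × 1.0000 × 0.01424288 = 0.014243
Relative intensity = 0.014243 / 0.434830 × 100 = 3.28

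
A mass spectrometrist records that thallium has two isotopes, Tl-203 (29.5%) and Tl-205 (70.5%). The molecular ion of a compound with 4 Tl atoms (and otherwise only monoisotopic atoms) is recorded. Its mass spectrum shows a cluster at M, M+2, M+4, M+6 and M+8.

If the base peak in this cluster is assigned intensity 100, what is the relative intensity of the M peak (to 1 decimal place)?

Binomial terms of (0.295 + 0.705)^4: M 0.0076, M+2 0.0724, M+4 0.2595, M+6 0.4135, M+8 0.2470 → M+6 is the base peak.
P(M+6) = C(4,3) × 0.295^1 × 0.705^3 = 4 × 0.2950 × 0.35040263 = 0.413475 (base)
P(M) = C(4,0) × 0.295^4 × 0.705^0 = 1 × 0.00757335 × 1.0000 = 0.007573
Relative intensity = 0.007573 / 0.413475 × 100 = 1.8

1.8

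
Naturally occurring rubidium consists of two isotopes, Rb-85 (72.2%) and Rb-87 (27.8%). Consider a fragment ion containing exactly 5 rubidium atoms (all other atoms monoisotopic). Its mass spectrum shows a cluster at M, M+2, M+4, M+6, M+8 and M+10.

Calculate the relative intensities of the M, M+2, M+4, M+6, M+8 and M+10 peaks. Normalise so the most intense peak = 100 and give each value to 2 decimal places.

Expanding (0.722 + 0.278)^5:
P(M) = 0.722^5 = 0.196194
P(M+2) = 5 × 0.722^4 × 0.278^1 = 0.377714
P(M+4) = 10 × 0.722^3 × 0.278^2 = 0.290872
P(M+6) = 10 × 0.722^2 × 0.278^3 = 0.111998
P(M+8) = 5 × 0.722^1 × 0.278^4 = 0.021562
P(M+10) = 0.278^5 = 0.001660
The M+2 peak is largest (0.377714); scaling to 100 gives 51.94 : 100.00 : 77.01 : 29.65 : 5.71 : 0.44.

51.94 : 100.00 : 77.01 : 29.65 : 5.71 : 0.44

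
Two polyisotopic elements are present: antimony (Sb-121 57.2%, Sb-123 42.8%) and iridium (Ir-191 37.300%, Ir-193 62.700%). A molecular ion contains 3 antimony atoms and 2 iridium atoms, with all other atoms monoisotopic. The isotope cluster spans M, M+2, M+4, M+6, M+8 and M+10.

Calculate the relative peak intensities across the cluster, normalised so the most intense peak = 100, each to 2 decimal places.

8.06 : 45.18 : 97.13 : 100.00 : 49.60 : 9.54

Antimony pattern (n=3): 0.18714925 : 0.42010426 : 0.31434374 : 0.07840275
Iridium pattern (n=2): 0.139129 : 0.467742 : 0.393129
Convolve the two distributions (both contribute in 2-u steps):
  M: 0.18714925×0.139129 = 0.026038
  M+2: 0.18714925×0.467742 + 0.42010426×0.139129 = 0.145986
  M+4: 0.18714925×0.393129 + 0.42010426×0.467742 + 0.31434374×0.139129 = 0.313809
  M+6: 0.42010426×0.393129 + 0.31434374×0.467742 + 0.07840275×0.139129 = 0.323095
  M+8: 0.31434374×0.393129 + 0.07840275×0.467742 = 0.160250
  M+10: 0.07840275×0.393129 = 0.030822
Scale to base peak (0.323095) = 100: 8.06 : 45.18 : 97.13 : 100.00 : 49.60 : 9.54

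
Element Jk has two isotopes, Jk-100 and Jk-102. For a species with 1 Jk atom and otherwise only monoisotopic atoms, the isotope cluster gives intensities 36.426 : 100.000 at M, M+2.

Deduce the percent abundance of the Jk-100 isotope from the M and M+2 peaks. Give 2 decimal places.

Write p for the Jk-100 fraction. I(M+2)/I(M) = [C(1,1)·p^0·(1−p)] / p^1 = 1·(1−p)/p = 100.000/36.426 = 2.7453
(1−p)/p = 2.7453/1 = 2.7453  ⇒  p = 1/(1 + 2.7453) = 0.2670
Jk-100: 26.70%, Jk-102: 73.30%.

26.70%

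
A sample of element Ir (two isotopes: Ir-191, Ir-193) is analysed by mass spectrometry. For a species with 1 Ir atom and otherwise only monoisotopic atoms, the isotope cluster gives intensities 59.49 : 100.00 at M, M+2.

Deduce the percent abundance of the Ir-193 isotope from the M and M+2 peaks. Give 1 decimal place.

If p is the fraction of Ir that is Ir-191, then I(M+2)/I(M) = [C(1,1)·p^0·(1−p)] / p^1 = 1·(1−p)/p = 100.00/59.49 = 1.6810
(1−p)/p = 1.6810/1 = 1.6810  ⇒  p = 1/(1 + 1.6810) = 0.3730
Ir-191: 37.3%, Ir-193: 62.7%.

62.7%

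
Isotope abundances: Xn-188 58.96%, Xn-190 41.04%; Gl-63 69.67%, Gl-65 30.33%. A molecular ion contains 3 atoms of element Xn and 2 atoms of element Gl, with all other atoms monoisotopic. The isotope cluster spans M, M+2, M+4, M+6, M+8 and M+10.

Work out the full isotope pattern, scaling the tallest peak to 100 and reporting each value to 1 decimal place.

Element Xn pattern (n=3): 0.20496156 : 0.42799979 : 0.29791573 : 0.06912292
Element Gl pattern (n=2): 0.48539089 : 0.42261822 : 0.09199089
Convolve the two distributions (both contribute in 2-u steps):
  M: 0.20496156×0.48539089 = 0.099486
  M+2: 0.20496156×0.42261822 + 0.42799979×0.48539089 = 0.294368
  M+4: 0.20496156×0.09199089 + 0.42799979×0.42261822 + 0.29791573×0.48539089 = 0.344341
  M+6: 0.42799979×0.09199089 + 0.29791573×0.42261822 + 0.06912292×0.48539089 = 0.198828
  M+8: 0.29791573×0.09199089 + 0.06912292×0.42261822 = 0.056618
  M+10: 0.06912292×0.09199089 = 0.006359
Scale to base peak (0.344341) = 100: 28.9 : 85.5 : 100.0 : 57.7 : 16.4 : 1.8

28.9 : 85.5 : 100.0 : 57.7 : 16.4 : 1.8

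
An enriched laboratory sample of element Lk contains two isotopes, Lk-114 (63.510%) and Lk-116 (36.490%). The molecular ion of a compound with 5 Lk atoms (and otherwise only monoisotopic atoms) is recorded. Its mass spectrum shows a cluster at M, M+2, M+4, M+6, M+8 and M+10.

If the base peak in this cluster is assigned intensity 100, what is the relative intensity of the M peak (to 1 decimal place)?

Term probabilities: M 0.1033, M+2 0.2968, M+4 0.3411, M+6 0.1960, M+8 0.0563, M+10 0.0065. Base peak = M+4.
P(M+4) = C(5,2) × 0.63510^3 × 0.36490^2 = 10 × 0.25616886 × 0.13315201 = 0.341094 (base)
P(M) = C(5,0) × 0.63510^5 × 0.36490^0 = 1 × 0.10332623 × 1.0000 = 0.103326
Relative intensity = 0.103326 / 0.341094 × 100 = 30.3

30.3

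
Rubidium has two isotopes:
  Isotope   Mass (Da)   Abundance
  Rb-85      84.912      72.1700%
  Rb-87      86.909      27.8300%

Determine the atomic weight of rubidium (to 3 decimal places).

The abundance-weighted mean is 0.721700 × 84.912 + 0.278300 × 86.909
= 61.2810 + 24.1868 = 85.4678 Da

85.468 Da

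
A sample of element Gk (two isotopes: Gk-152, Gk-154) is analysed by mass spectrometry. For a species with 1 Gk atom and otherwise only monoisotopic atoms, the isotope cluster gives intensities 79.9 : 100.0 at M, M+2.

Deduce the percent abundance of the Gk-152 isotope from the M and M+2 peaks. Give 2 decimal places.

Let p = fractional abundance of Gk-152. I(M+2)/I(M) = [C(1,1)·p^0·(1−p)] / p^1 = 1·(1−p)/p = 100.0/79.9 = 1.2516
(1−p)/p = 1.2516/1 = 1.2516  ⇒  p = 1/(1 + 1.2516) = 0.4441
Gk-152: 44.41%, Gk-154: 55.59%.

44.41%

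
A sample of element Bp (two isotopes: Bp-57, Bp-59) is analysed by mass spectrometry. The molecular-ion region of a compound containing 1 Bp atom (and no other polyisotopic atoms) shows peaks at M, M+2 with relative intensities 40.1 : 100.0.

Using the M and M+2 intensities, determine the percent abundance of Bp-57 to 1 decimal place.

28.6%

Let p = fractional abundance of Bp-57. I(M+2)/I(M) = [C(1,1)·p^0·(1−p)] / p^1 = 1·(1−p)/p = 100.0/40.1 = 2.4938
(1−p)/p = 2.4938/1 = 2.4938  ⇒  p = 1/(1 + 2.4938) = 0.2862
Bp-57: 28.6%, Bp-59: 71.4%.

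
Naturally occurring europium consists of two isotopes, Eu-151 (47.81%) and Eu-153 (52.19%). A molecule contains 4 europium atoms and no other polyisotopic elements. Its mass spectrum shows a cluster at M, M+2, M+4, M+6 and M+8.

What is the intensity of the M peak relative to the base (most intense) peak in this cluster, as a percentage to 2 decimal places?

Binomial terms of (0.4781 + 0.5219)^4: M 0.0522, M+2 0.2281, M+4 0.3736, M+6 0.2719, M+8 0.0742 → M+4 is the base peak.
P(M+4) = C(4,2) × 0.4781^2 × 0.5219^2 = 6 × 0.22857961 × 0.27237961 = 0.373563 (base)
P(M) = C(4,0) × 0.4781^4 × 0.5219^0 = 1 × 0.05224864 × 1.0000 = 0.052249
Relative intensity = 0.052249 / 0.373563 × 100 = 13.99

13.99%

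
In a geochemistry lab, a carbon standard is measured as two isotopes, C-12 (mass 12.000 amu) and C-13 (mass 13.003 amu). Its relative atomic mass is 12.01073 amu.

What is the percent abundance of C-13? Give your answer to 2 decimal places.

1.07%

Let x be the fractional abundance of C-12; then C-13 has abundance 1 − x.
12.000·x + 13.003·(1 − x) = 12.01073
(12.000 − 13.003)·x = 12.01073 − 13.003
x = -0.99227 / -1.003 = 0.98930 → 98.93% C-12, 1.07% C-13.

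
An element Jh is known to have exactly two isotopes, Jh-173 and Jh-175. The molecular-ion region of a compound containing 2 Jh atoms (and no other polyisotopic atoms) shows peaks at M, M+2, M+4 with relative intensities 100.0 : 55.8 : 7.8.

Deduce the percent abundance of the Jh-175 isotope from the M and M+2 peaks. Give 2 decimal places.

Write p for the Jh-173 fraction. I(M+2)/I(M) = [C(2,1)·p^1·(1−p)] / p^2 = 2·(1−p)/p = 55.8/100.0 = 0.5580
(1−p)/p = 0.5580/2 = 0.2790  ⇒  p = 1/(1 + 0.2790) = 0.7819
Jh-173: 78.19%, Jh-175: 21.81%.

21.81%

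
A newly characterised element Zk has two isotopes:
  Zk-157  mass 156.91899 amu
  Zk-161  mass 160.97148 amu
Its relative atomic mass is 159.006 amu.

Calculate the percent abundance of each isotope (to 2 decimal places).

Let x be the fractional abundance of Zk-157; then Zk-161 has abundance 1 − x.
156.91899·x + 160.97148·(1 − x) = 159.006
(156.91899 − 160.97148)·x = 159.006 − 160.97148
x = -1.96548 / -4.05249 = 0.48501 → 48.50% Zk-157, 51.50% Zk-161.

Zk-157: 48.50%, Zk-161: 51.50%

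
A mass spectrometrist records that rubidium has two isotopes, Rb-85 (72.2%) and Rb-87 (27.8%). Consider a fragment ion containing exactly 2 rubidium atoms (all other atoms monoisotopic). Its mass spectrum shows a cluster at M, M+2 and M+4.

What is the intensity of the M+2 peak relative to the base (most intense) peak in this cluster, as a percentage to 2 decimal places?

77.01%

Term probabilities: M 0.5213, M+2 0.4014, M+4 0.0773. Base peak = M.
P(M) = C(2,0) × 0.722^2 × 0.278^0 = 1 × 0.521284 × 1.0000 = 0.521284 (base)
P(M+2) = C(2,1) × 0.722^1 × 0.278^1 = 2 × 0.7220 × 0.2780 = 0.401432
Relative intensity = 0.401432 / 0.521284 × 100 = 77.01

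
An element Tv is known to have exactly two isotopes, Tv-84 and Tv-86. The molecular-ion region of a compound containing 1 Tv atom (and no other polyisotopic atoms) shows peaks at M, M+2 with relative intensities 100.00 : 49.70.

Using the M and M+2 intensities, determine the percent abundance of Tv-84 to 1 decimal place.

66.8%

If p is the fraction of Tv that is Tv-84, then I(M+2)/I(M) = [C(1,1)·p^0·(1−p)] / p^1 = 1·(1−p)/p = 49.70/100.00 = 0.4970
(1−p)/p = 0.4970/1 = 0.4970  ⇒  p = 1/(1 + 0.4970) = 0.6680
Tv-84: 66.8%, Tv-86: 33.2%.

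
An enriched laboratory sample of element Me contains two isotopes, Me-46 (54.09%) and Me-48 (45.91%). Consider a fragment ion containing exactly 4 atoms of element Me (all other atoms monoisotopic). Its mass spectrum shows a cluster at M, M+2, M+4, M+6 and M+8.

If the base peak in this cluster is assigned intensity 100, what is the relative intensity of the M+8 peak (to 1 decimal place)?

12.0

Term probabilities: M 0.0856, M+2 0.2906, M+4 0.3700, M+6 0.2094, M+8 0.0444. Base peak = M+4.
P(M+4) = C(4,2) × 0.5409^2 × 0.4591^2 = 6 × 0.29257281 × 0.21077281 = 0.369998 (base)
P(M+8) = C(4,4) × 0.5409^0 × 0.4591^4 = 1 × 1.0000 × 0.04442518 = 0.044425
Relative intensity = 0.044425 / 0.369998 × 100 = 12.0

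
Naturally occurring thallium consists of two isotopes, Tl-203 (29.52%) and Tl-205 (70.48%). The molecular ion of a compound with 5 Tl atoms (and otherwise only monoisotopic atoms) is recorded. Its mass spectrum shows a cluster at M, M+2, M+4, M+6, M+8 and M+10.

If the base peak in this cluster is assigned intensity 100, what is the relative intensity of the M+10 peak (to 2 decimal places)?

47.75

(0.2952 + 0.7048)^5 gives M 0.0022, M+2 0.0268, M+4 0.1278, M+6 0.3051, M+8 0.3642, M+10 0.1739; the largest is M+8.
P(M+8) = C(5,4) × 0.2952^1 × 0.7048^4 = 5 × 0.2952 × 0.24675365 = 0.364208 (base)
P(M+10) = C(5,5) × 0.2952^0 × 0.7048^5 = 1 × 1.0000 × 0.17391197 = 0.173912
Relative intensity = 0.173912 / 0.364208 × 100 = 47.75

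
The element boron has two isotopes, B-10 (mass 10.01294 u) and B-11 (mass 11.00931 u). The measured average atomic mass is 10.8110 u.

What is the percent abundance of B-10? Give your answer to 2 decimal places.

Let x be the fractional abundance of B-10; then B-11 has abundance 1 − x.
10.01294·x + 11.00931·(1 − x) = 10.8110
(10.01294 − 11.00931)·x = 10.8110 − 11.00931
x = -0.19831 / -0.99637 = 0.19903 → 19.90% B-10, 80.10% B-11.

19.90%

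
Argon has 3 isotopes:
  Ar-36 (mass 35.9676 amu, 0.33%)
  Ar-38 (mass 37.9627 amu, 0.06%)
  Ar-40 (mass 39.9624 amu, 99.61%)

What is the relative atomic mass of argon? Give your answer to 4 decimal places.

39.9480 amu

Weight each isotope mass by its fractional abundance: 0.0033 × 35.9676 + 0.0006 × 37.9627 + 0.9961 × 39.9624
= 0.11869 + 0.02278 + 39.80655 = 39.94802 amu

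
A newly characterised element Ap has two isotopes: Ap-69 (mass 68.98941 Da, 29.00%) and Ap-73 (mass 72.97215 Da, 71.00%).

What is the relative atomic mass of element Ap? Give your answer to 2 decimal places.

The abundance-weighted mean is 0.2900 × 68.98941 + 0.7100 × 72.97215
= 20.006929 + 51.810227 = 71.817156 Da

71.82 Da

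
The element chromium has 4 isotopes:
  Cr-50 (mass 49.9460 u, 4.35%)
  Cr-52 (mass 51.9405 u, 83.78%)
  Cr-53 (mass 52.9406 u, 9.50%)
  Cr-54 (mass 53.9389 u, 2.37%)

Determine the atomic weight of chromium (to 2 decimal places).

52.00 u

Ar = Σ fᵢ·mᵢ = 0.0435 × 49.9460 + 0.8378 × 51.9405 + 0.0950 × 52.9406 + 0.0237 × 53.9389
= 2.17265 + 43.51575 + 5.02936 + 1.27835 = 51.99611 u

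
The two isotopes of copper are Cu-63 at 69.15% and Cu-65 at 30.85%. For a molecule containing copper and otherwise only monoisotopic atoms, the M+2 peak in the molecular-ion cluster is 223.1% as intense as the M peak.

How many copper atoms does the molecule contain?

5

The M+2/M ratio from n Cu atoms is n · q/p = n · 0.3085/0.6915.
n = 2.231 × 0.6915/0.3085 = 5.00 ≈ 5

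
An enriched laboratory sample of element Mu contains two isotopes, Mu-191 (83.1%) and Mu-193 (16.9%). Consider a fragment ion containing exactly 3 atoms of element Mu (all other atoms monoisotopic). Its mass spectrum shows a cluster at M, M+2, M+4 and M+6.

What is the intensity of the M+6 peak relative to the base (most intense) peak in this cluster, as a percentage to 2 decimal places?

0.84%

Binomial terms of (0.831 + 0.169)^3: M 0.5739, M+2 0.3501, M+4 0.0712, M+6 0.0048 → M is the base peak.
P(M) = C(3,0) × 0.831^3 × 0.169^0 = 1 × 0.57385619 × 1.0000 = 0.573856 (base)
P(M+6) = C(3,3) × 0.831^0 × 0.169^3 = 1 × 1.0000 × 0.00482681 = 0.004827
Relative intensity = 0.004827 / 0.573856 × 100 = 0.84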